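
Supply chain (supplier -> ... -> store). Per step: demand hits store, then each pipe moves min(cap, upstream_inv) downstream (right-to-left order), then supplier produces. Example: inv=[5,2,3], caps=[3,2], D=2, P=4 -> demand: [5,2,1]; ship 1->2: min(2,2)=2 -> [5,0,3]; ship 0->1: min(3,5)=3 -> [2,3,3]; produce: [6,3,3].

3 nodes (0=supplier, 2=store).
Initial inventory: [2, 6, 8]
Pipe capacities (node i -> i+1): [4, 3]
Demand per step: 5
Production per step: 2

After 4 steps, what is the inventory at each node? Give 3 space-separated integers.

Step 1: demand=5,sold=5 ship[1->2]=3 ship[0->1]=2 prod=2 -> inv=[2 5 6]
Step 2: demand=5,sold=5 ship[1->2]=3 ship[0->1]=2 prod=2 -> inv=[2 4 4]
Step 3: demand=5,sold=4 ship[1->2]=3 ship[0->1]=2 prod=2 -> inv=[2 3 3]
Step 4: demand=5,sold=3 ship[1->2]=3 ship[0->1]=2 prod=2 -> inv=[2 2 3]

2 2 3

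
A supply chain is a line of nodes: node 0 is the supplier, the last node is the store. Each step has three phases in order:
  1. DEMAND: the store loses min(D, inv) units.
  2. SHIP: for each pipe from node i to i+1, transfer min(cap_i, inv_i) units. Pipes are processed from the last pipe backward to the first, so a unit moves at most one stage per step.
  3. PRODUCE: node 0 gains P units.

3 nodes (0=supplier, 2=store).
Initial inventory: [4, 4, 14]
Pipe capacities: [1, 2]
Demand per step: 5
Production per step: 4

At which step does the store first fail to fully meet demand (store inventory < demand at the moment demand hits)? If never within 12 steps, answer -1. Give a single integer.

Step 1: demand=5,sold=5 ship[1->2]=2 ship[0->1]=1 prod=4 -> [7 3 11]
Step 2: demand=5,sold=5 ship[1->2]=2 ship[0->1]=1 prod=4 -> [10 2 8]
Step 3: demand=5,sold=5 ship[1->2]=2 ship[0->1]=1 prod=4 -> [13 1 5]
Step 4: demand=5,sold=5 ship[1->2]=1 ship[0->1]=1 prod=4 -> [16 1 1]
Step 5: demand=5,sold=1 ship[1->2]=1 ship[0->1]=1 prod=4 -> [19 1 1]
Step 6: demand=5,sold=1 ship[1->2]=1 ship[0->1]=1 prod=4 -> [22 1 1]
Step 7: demand=5,sold=1 ship[1->2]=1 ship[0->1]=1 prod=4 -> [25 1 1]
Step 8: demand=5,sold=1 ship[1->2]=1 ship[0->1]=1 prod=4 -> [28 1 1]
Step 9: demand=5,sold=1 ship[1->2]=1 ship[0->1]=1 prod=4 -> [31 1 1]
Step 10: demand=5,sold=1 ship[1->2]=1 ship[0->1]=1 prod=4 -> [34 1 1]
Step 11: demand=5,sold=1 ship[1->2]=1 ship[0->1]=1 prod=4 -> [37 1 1]
Step 12: demand=5,sold=1 ship[1->2]=1 ship[0->1]=1 prod=4 -> [40 1 1]
First stockout at step 5

5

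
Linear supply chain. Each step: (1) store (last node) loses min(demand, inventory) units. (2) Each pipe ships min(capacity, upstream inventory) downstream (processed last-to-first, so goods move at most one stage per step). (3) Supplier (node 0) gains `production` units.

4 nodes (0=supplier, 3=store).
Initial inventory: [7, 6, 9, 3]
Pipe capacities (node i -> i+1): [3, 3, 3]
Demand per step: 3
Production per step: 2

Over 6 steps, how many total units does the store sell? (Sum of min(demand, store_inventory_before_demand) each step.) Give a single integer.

Answer: 18

Derivation:
Step 1: sold=3 (running total=3) -> [6 6 9 3]
Step 2: sold=3 (running total=6) -> [5 6 9 3]
Step 3: sold=3 (running total=9) -> [4 6 9 3]
Step 4: sold=3 (running total=12) -> [3 6 9 3]
Step 5: sold=3 (running total=15) -> [2 6 9 3]
Step 6: sold=3 (running total=18) -> [2 5 9 3]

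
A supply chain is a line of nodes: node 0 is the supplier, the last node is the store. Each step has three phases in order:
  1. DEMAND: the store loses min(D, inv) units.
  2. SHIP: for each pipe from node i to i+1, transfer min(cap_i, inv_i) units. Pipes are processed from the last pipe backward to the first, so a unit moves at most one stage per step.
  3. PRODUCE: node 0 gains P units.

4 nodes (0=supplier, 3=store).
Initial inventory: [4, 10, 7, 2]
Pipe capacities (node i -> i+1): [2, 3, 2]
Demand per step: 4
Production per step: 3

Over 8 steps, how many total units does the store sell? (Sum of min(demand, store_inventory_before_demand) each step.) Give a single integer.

Answer: 16

Derivation:
Step 1: sold=2 (running total=2) -> [5 9 8 2]
Step 2: sold=2 (running total=4) -> [6 8 9 2]
Step 3: sold=2 (running total=6) -> [7 7 10 2]
Step 4: sold=2 (running total=8) -> [8 6 11 2]
Step 5: sold=2 (running total=10) -> [9 5 12 2]
Step 6: sold=2 (running total=12) -> [10 4 13 2]
Step 7: sold=2 (running total=14) -> [11 3 14 2]
Step 8: sold=2 (running total=16) -> [12 2 15 2]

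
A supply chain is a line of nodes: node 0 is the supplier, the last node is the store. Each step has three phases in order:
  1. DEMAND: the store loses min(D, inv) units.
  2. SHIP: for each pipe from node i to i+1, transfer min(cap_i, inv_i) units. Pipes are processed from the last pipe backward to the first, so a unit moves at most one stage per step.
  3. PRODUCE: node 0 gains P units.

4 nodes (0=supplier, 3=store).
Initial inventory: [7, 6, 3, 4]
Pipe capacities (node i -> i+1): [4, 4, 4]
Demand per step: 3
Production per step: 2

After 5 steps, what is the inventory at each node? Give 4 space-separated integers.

Step 1: demand=3,sold=3 ship[2->3]=3 ship[1->2]=4 ship[0->1]=4 prod=2 -> inv=[5 6 4 4]
Step 2: demand=3,sold=3 ship[2->3]=4 ship[1->2]=4 ship[0->1]=4 prod=2 -> inv=[3 6 4 5]
Step 3: demand=3,sold=3 ship[2->3]=4 ship[1->2]=4 ship[0->1]=3 prod=2 -> inv=[2 5 4 6]
Step 4: demand=3,sold=3 ship[2->3]=4 ship[1->2]=4 ship[0->1]=2 prod=2 -> inv=[2 3 4 7]
Step 5: demand=3,sold=3 ship[2->3]=4 ship[1->2]=3 ship[0->1]=2 prod=2 -> inv=[2 2 3 8]

2 2 3 8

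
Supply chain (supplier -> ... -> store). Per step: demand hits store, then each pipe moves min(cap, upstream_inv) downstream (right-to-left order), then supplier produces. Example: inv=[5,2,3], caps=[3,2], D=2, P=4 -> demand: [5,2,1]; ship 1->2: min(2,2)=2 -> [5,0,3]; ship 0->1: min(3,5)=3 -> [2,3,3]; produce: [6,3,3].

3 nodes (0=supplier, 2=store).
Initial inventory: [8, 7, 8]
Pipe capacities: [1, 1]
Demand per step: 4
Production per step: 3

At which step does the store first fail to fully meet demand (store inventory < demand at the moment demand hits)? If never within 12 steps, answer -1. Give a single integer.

Step 1: demand=4,sold=4 ship[1->2]=1 ship[0->1]=1 prod=3 -> [10 7 5]
Step 2: demand=4,sold=4 ship[1->2]=1 ship[0->1]=1 prod=3 -> [12 7 2]
Step 3: demand=4,sold=2 ship[1->2]=1 ship[0->1]=1 prod=3 -> [14 7 1]
Step 4: demand=4,sold=1 ship[1->2]=1 ship[0->1]=1 prod=3 -> [16 7 1]
Step 5: demand=4,sold=1 ship[1->2]=1 ship[0->1]=1 prod=3 -> [18 7 1]
Step 6: demand=4,sold=1 ship[1->2]=1 ship[0->1]=1 prod=3 -> [20 7 1]
Step 7: demand=4,sold=1 ship[1->2]=1 ship[0->1]=1 prod=3 -> [22 7 1]
Step 8: demand=4,sold=1 ship[1->2]=1 ship[0->1]=1 prod=3 -> [24 7 1]
Step 9: demand=4,sold=1 ship[1->2]=1 ship[0->1]=1 prod=3 -> [26 7 1]
Step 10: demand=4,sold=1 ship[1->2]=1 ship[0->1]=1 prod=3 -> [28 7 1]
Step 11: demand=4,sold=1 ship[1->2]=1 ship[0->1]=1 prod=3 -> [30 7 1]
Step 12: demand=4,sold=1 ship[1->2]=1 ship[0->1]=1 prod=3 -> [32 7 1]
First stockout at step 3

3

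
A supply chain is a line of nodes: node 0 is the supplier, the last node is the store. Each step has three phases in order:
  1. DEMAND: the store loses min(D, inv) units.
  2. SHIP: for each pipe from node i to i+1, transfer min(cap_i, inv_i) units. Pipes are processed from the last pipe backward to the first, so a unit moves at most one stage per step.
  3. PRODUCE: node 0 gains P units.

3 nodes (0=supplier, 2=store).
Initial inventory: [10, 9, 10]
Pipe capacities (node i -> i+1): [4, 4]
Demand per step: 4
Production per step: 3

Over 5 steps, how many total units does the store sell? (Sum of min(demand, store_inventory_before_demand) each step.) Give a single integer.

Step 1: sold=4 (running total=4) -> [9 9 10]
Step 2: sold=4 (running total=8) -> [8 9 10]
Step 3: sold=4 (running total=12) -> [7 9 10]
Step 4: sold=4 (running total=16) -> [6 9 10]
Step 5: sold=4 (running total=20) -> [5 9 10]

Answer: 20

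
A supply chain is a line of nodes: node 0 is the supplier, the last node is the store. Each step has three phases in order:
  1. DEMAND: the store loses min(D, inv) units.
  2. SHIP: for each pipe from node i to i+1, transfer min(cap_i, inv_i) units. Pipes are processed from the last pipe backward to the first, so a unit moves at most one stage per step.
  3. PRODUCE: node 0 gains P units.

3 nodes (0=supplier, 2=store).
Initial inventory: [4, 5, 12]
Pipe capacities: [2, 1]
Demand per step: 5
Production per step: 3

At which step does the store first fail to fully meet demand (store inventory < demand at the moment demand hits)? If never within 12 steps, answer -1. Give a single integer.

Step 1: demand=5,sold=5 ship[1->2]=1 ship[0->1]=2 prod=3 -> [5 6 8]
Step 2: demand=5,sold=5 ship[1->2]=1 ship[0->1]=2 prod=3 -> [6 7 4]
Step 3: demand=5,sold=4 ship[1->2]=1 ship[0->1]=2 prod=3 -> [7 8 1]
Step 4: demand=5,sold=1 ship[1->2]=1 ship[0->1]=2 prod=3 -> [8 9 1]
Step 5: demand=5,sold=1 ship[1->2]=1 ship[0->1]=2 prod=3 -> [9 10 1]
Step 6: demand=5,sold=1 ship[1->2]=1 ship[0->1]=2 prod=3 -> [10 11 1]
Step 7: demand=5,sold=1 ship[1->2]=1 ship[0->1]=2 prod=3 -> [11 12 1]
Step 8: demand=5,sold=1 ship[1->2]=1 ship[0->1]=2 prod=3 -> [12 13 1]
Step 9: demand=5,sold=1 ship[1->2]=1 ship[0->1]=2 prod=3 -> [13 14 1]
Step 10: demand=5,sold=1 ship[1->2]=1 ship[0->1]=2 prod=3 -> [14 15 1]
Step 11: demand=5,sold=1 ship[1->2]=1 ship[0->1]=2 prod=3 -> [15 16 1]
Step 12: demand=5,sold=1 ship[1->2]=1 ship[0->1]=2 prod=3 -> [16 17 1]
First stockout at step 3

3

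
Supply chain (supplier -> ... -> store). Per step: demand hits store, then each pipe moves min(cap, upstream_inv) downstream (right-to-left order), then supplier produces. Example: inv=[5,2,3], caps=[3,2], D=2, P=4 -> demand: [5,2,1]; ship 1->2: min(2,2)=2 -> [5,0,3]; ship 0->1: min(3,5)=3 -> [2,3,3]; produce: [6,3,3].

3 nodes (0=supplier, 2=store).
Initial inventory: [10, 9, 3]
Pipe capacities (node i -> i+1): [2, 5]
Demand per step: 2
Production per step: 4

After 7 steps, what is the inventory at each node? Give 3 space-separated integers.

Step 1: demand=2,sold=2 ship[1->2]=5 ship[0->1]=2 prod=4 -> inv=[12 6 6]
Step 2: demand=2,sold=2 ship[1->2]=5 ship[0->1]=2 prod=4 -> inv=[14 3 9]
Step 3: demand=2,sold=2 ship[1->2]=3 ship[0->1]=2 prod=4 -> inv=[16 2 10]
Step 4: demand=2,sold=2 ship[1->2]=2 ship[0->1]=2 prod=4 -> inv=[18 2 10]
Step 5: demand=2,sold=2 ship[1->2]=2 ship[0->1]=2 prod=4 -> inv=[20 2 10]
Step 6: demand=2,sold=2 ship[1->2]=2 ship[0->1]=2 prod=4 -> inv=[22 2 10]
Step 7: demand=2,sold=2 ship[1->2]=2 ship[0->1]=2 prod=4 -> inv=[24 2 10]

24 2 10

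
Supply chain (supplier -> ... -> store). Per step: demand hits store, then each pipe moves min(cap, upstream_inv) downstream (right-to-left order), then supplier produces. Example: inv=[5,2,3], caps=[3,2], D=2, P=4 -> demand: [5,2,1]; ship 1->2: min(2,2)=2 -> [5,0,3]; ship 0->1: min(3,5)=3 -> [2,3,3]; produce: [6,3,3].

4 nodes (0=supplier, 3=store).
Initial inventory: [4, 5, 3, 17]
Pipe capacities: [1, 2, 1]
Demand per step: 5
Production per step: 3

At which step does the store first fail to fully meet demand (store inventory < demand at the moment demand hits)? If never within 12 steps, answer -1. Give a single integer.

Step 1: demand=5,sold=5 ship[2->3]=1 ship[1->2]=2 ship[0->1]=1 prod=3 -> [6 4 4 13]
Step 2: demand=5,sold=5 ship[2->3]=1 ship[1->2]=2 ship[0->1]=1 prod=3 -> [8 3 5 9]
Step 3: demand=5,sold=5 ship[2->3]=1 ship[1->2]=2 ship[0->1]=1 prod=3 -> [10 2 6 5]
Step 4: demand=5,sold=5 ship[2->3]=1 ship[1->2]=2 ship[0->1]=1 prod=3 -> [12 1 7 1]
Step 5: demand=5,sold=1 ship[2->3]=1 ship[1->2]=1 ship[0->1]=1 prod=3 -> [14 1 7 1]
Step 6: demand=5,sold=1 ship[2->3]=1 ship[1->2]=1 ship[0->1]=1 prod=3 -> [16 1 7 1]
Step 7: demand=5,sold=1 ship[2->3]=1 ship[1->2]=1 ship[0->1]=1 prod=3 -> [18 1 7 1]
Step 8: demand=5,sold=1 ship[2->3]=1 ship[1->2]=1 ship[0->1]=1 prod=3 -> [20 1 7 1]
Step 9: demand=5,sold=1 ship[2->3]=1 ship[1->2]=1 ship[0->1]=1 prod=3 -> [22 1 7 1]
Step 10: demand=5,sold=1 ship[2->3]=1 ship[1->2]=1 ship[0->1]=1 prod=3 -> [24 1 7 1]
Step 11: demand=5,sold=1 ship[2->3]=1 ship[1->2]=1 ship[0->1]=1 prod=3 -> [26 1 7 1]
Step 12: demand=5,sold=1 ship[2->3]=1 ship[1->2]=1 ship[0->1]=1 prod=3 -> [28 1 7 1]
First stockout at step 5

5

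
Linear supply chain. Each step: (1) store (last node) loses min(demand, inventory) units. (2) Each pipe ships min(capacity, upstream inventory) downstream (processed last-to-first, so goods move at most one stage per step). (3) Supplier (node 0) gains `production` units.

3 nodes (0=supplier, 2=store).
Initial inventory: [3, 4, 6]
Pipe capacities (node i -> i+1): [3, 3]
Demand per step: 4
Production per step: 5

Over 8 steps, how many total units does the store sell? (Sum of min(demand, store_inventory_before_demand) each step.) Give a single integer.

Step 1: sold=4 (running total=4) -> [5 4 5]
Step 2: sold=4 (running total=8) -> [7 4 4]
Step 3: sold=4 (running total=12) -> [9 4 3]
Step 4: sold=3 (running total=15) -> [11 4 3]
Step 5: sold=3 (running total=18) -> [13 4 3]
Step 6: sold=3 (running total=21) -> [15 4 3]
Step 7: sold=3 (running total=24) -> [17 4 3]
Step 8: sold=3 (running total=27) -> [19 4 3]

Answer: 27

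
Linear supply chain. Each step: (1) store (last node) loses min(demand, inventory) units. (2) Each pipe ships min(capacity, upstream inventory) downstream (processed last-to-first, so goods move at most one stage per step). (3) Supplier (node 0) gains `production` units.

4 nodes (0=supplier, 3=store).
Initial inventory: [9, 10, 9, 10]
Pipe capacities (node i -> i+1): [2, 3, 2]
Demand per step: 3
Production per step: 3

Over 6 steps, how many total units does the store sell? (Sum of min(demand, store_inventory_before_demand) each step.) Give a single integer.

Answer: 18

Derivation:
Step 1: sold=3 (running total=3) -> [10 9 10 9]
Step 2: sold=3 (running total=6) -> [11 8 11 8]
Step 3: sold=3 (running total=9) -> [12 7 12 7]
Step 4: sold=3 (running total=12) -> [13 6 13 6]
Step 5: sold=3 (running total=15) -> [14 5 14 5]
Step 6: sold=3 (running total=18) -> [15 4 15 4]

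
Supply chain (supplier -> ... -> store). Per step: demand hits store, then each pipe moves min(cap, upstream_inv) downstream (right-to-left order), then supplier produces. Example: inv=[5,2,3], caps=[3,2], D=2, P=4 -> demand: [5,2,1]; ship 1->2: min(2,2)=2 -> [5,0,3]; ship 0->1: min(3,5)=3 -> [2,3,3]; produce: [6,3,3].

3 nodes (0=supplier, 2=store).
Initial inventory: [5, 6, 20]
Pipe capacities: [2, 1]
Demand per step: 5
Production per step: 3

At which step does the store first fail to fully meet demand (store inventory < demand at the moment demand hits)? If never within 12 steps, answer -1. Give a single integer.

Step 1: demand=5,sold=5 ship[1->2]=1 ship[0->1]=2 prod=3 -> [6 7 16]
Step 2: demand=5,sold=5 ship[1->2]=1 ship[0->1]=2 prod=3 -> [7 8 12]
Step 3: demand=5,sold=5 ship[1->2]=1 ship[0->1]=2 prod=3 -> [8 9 8]
Step 4: demand=5,sold=5 ship[1->2]=1 ship[0->1]=2 prod=3 -> [9 10 4]
Step 5: demand=5,sold=4 ship[1->2]=1 ship[0->1]=2 prod=3 -> [10 11 1]
Step 6: demand=5,sold=1 ship[1->2]=1 ship[0->1]=2 prod=3 -> [11 12 1]
Step 7: demand=5,sold=1 ship[1->2]=1 ship[0->1]=2 prod=3 -> [12 13 1]
Step 8: demand=5,sold=1 ship[1->2]=1 ship[0->1]=2 prod=3 -> [13 14 1]
Step 9: demand=5,sold=1 ship[1->2]=1 ship[0->1]=2 prod=3 -> [14 15 1]
Step 10: demand=5,sold=1 ship[1->2]=1 ship[0->1]=2 prod=3 -> [15 16 1]
Step 11: demand=5,sold=1 ship[1->2]=1 ship[0->1]=2 prod=3 -> [16 17 1]
Step 12: demand=5,sold=1 ship[1->2]=1 ship[0->1]=2 prod=3 -> [17 18 1]
First stockout at step 5

5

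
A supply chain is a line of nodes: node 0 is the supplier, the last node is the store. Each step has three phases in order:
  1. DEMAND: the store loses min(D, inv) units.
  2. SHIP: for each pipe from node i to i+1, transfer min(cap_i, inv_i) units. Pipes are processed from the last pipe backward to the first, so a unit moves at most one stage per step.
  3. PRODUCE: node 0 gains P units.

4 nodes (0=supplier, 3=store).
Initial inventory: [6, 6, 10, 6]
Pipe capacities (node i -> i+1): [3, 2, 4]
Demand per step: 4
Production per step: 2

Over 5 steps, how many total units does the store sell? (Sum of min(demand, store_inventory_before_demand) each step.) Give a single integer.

Answer: 20

Derivation:
Step 1: sold=4 (running total=4) -> [5 7 8 6]
Step 2: sold=4 (running total=8) -> [4 8 6 6]
Step 3: sold=4 (running total=12) -> [3 9 4 6]
Step 4: sold=4 (running total=16) -> [2 10 2 6]
Step 5: sold=4 (running total=20) -> [2 10 2 4]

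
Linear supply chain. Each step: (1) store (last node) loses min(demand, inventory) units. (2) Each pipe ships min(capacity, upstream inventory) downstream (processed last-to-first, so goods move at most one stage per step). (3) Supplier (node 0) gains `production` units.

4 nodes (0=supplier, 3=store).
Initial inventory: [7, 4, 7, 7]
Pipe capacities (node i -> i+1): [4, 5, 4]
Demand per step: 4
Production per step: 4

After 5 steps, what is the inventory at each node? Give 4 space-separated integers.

Step 1: demand=4,sold=4 ship[2->3]=4 ship[1->2]=4 ship[0->1]=4 prod=4 -> inv=[7 4 7 7]
Step 2: demand=4,sold=4 ship[2->3]=4 ship[1->2]=4 ship[0->1]=4 prod=4 -> inv=[7 4 7 7]
Step 3: demand=4,sold=4 ship[2->3]=4 ship[1->2]=4 ship[0->1]=4 prod=4 -> inv=[7 4 7 7]
Step 4: demand=4,sold=4 ship[2->3]=4 ship[1->2]=4 ship[0->1]=4 prod=4 -> inv=[7 4 7 7]
Step 5: demand=4,sold=4 ship[2->3]=4 ship[1->2]=4 ship[0->1]=4 prod=4 -> inv=[7 4 7 7]

7 4 7 7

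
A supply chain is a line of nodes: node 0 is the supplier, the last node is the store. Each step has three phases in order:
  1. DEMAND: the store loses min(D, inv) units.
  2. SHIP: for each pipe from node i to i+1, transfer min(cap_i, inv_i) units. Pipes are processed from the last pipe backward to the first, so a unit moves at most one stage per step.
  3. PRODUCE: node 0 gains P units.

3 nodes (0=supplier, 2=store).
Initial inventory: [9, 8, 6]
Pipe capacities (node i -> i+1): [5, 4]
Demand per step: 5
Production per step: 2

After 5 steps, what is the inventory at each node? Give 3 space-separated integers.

Step 1: demand=5,sold=5 ship[1->2]=4 ship[0->1]=5 prod=2 -> inv=[6 9 5]
Step 2: demand=5,sold=5 ship[1->2]=4 ship[0->1]=5 prod=2 -> inv=[3 10 4]
Step 3: demand=5,sold=4 ship[1->2]=4 ship[0->1]=3 prod=2 -> inv=[2 9 4]
Step 4: demand=5,sold=4 ship[1->2]=4 ship[0->1]=2 prod=2 -> inv=[2 7 4]
Step 5: demand=5,sold=4 ship[1->2]=4 ship[0->1]=2 prod=2 -> inv=[2 5 4]

2 5 4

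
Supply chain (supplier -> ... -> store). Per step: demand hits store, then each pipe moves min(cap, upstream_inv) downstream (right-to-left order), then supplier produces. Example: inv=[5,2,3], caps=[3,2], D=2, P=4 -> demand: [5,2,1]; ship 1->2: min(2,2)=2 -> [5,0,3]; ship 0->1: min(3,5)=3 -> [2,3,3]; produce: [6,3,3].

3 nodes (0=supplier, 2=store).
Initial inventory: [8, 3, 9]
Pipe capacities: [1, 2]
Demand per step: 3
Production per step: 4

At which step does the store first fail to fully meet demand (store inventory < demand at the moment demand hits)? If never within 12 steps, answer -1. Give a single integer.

Step 1: demand=3,sold=3 ship[1->2]=2 ship[0->1]=1 prod=4 -> [11 2 8]
Step 2: demand=3,sold=3 ship[1->2]=2 ship[0->1]=1 prod=4 -> [14 1 7]
Step 3: demand=3,sold=3 ship[1->2]=1 ship[0->1]=1 prod=4 -> [17 1 5]
Step 4: demand=3,sold=3 ship[1->2]=1 ship[0->1]=1 prod=4 -> [20 1 3]
Step 5: demand=3,sold=3 ship[1->2]=1 ship[0->1]=1 prod=4 -> [23 1 1]
Step 6: demand=3,sold=1 ship[1->2]=1 ship[0->1]=1 prod=4 -> [26 1 1]
Step 7: demand=3,sold=1 ship[1->2]=1 ship[0->1]=1 prod=4 -> [29 1 1]
Step 8: demand=3,sold=1 ship[1->2]=1 ship[0->1]=1 prod=4 -> [32 1 1]
Step 9: demand=3,sold=1 ship[1->2]=1 ship[0->1]=1 prod=4 -> [35 1 1]
Step 10: demand=3,sold=1 ship[1->2]=1 ship[0->1]=1 prod=4 -> [38 1 1]
Step 11: demand=3,sold=1 ship[1->2]=1 ship[0->1]=1 prod=4 -> [41 1 1]
Step 12: demand=3,sold=1 ship[1->2]=1 ship[0->1]=1 prod=4 -> [44 1 1]
First stockout at step 6

6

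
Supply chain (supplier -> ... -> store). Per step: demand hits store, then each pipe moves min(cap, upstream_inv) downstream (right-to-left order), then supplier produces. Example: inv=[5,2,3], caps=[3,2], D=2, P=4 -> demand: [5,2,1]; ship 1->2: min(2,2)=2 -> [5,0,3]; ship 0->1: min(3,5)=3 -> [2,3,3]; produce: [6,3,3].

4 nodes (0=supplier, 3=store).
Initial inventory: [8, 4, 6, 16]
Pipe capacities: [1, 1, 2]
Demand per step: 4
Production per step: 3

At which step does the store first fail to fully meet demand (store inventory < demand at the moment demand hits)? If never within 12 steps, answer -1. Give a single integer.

Step 1: demand=4,sold=4 ship[2->3]=2 ship[1->2]=1 ship[0->1]=1 prod=3 -> [10 4 5 14]
Step 2: demand=4,sold=4 ship[2->3]=2 ship[1->2]=1 ship[0->1]=1 prod=3 -> [12 4 4 12]
Step 3: demand=4,sold=4 ship[2->3]=2 ship[1->2]=1 ship[0->1]=1 prod=3 -> [14 4 3 10]
Step 4: demand=4,sold=4 ship[2->3]=2 ship[1->2]=1 ship[0->1]=1 prod=3 -> [16 4 2 8]
Step 5: demand=4,sold=4 ship[2->3]=2 ship[1->2]=1 ship[0->1]=1 prod=3 -> [18 4 1 6]
Step 6: demand=4,sold=4 ship[2->3]=1 ship[1->2]=1 ship[0->1]=1 prod=3 -> [20 4 1 3]
Step 7: demand=4,sold=3 ship[2->3]=1 ship[1->2]=1 ship[0->1]=1 prod=3 -> [22 4 1 1]
Step 8: demand=4,sold=1 ship[2->3]=1 ship[1->2]=1 ship[0->1]=1 prod=3 -> [24 4 1 1]
Step 9: demand=4,sold=1 ship[2->3]=1 ship[1->2]=1 ship[0->1]=1 prod=3 -> [26 4 1 1]
Step 10: demand=4,sold=1 ship[2->3]=1 ship[1->2]=1 ship[0->1]=1 prod=3 -> [28 4 1 1]
Step 11: demand=4,sold=1 ship[2->3]=1 ship[1->2]=1 ship[0->1]=1 prod=3 -> [30 4 1 1]
Step 12: demand=4,sold=1 ship[2->3]=1 ship[1->2]=1 ship[0->1]=1 prod=3 -> [32 4 1 1]
First stockout at step 7

7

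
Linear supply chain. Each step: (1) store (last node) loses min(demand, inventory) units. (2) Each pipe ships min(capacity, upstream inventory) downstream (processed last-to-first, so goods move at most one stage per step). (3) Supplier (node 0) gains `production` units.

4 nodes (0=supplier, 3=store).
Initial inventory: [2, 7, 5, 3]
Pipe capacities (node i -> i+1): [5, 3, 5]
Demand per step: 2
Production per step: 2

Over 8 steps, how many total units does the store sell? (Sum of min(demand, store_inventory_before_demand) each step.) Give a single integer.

Answer: 16

Derivation:
Step 1: sold=2 (running total=2) -> [2 6 3 6]
Step 2: sold=2 (running total=4) -> [2 5 3 7]
Step 3: sold=2 (running total=6) -> [2 4 3 8]
Step 4: sold=2 (running total=8) -> [2 3 3 9]
Step 5: sold=2 (running total=10) -> [2 2 3 10]
Step 6: sold=2 (running total=12) -> [2 2 2 11]
Step 7: sold=2 (running total=14) -> [2 2 2 11]
Step 8: sold=2 (running total=16) -> [2 2 2 11]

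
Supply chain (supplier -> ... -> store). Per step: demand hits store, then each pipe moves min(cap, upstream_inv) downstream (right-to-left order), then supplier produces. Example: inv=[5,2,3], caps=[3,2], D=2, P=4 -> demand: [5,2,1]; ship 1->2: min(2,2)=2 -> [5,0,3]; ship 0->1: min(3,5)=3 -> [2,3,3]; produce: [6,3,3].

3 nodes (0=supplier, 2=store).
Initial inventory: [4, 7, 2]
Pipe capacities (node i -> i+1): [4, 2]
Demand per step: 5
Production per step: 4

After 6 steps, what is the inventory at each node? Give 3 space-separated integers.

Step 1: demand=5,sold=2 ship[1->2]=2 ship[0->1]=4 prod=4 -> inv=[4 9 2]
Step 2: demand=5,sold=2 ship[1->2]=2 ship[0->1]=4 prod=4 -> inv=[4 11 2]
Step 3: demand=5,sold=2 ship[1->2]=2 ship[0->1]=4 prod=4 -> inv=[4 13 2]
Step 4: demand=5,sold=2 ship[1->2]=2 ship[0->1]=4 prod=4 -> inv=[4 15 2]
Step 5: demand=5,sold=2 ship[1->2]=2 ship[0->1]=4 prod=4 -> inv=[4 17 2]
Step 6: demand=5,sold=2 ship[1->2]=2 ship[0->1]=4 prod=4 -> inv=[4 19 2]

4 19 2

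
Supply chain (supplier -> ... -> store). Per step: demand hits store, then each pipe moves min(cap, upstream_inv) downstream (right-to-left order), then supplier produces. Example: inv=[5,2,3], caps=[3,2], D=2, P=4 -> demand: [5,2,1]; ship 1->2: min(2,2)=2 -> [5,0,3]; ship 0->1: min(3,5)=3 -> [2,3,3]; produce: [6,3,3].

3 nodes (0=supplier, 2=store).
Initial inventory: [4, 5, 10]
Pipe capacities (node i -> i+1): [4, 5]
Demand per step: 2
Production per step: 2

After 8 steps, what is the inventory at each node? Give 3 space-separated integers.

Step 1: demand=2,sold=2 ship[1->2]=5 ship[0->1]=4 prod=2 -> inv=[2 4 13]
Step 2: demand=2,sold=2 ship[1->2]=4 ship[0->1]=2 prod=2 -> inv=[2 2 15]
Step 3: demand=2,sold=2 ship[1->2]=2 ship[0->1]=2 prod=2 -> inv=[2 2 15]
Step 4: demand=2,sold=2 ship[1->2]=2 ship[0->1]=2 prod=2 -> inv=[2 2 15]
Step 5: demand=2,sold=2 ship[1->2]=2 ship[0->1]=2 prod=2 -> inv=[2 2 15]
Step 6: demand=2,sold=2 ship[1->2]=2 ship[0->1]=2 prod=2 -> inv=[2 2 15]
Step 7: demand=2,sold=2 ship[1->2]=2 ship[0->1]=2 prod=2 -> inv=[2 2 15]
Step 8: demand=2,sold=2 ship[1->2]=2 ship[0->1]=2 prod=2 -> inv=[2 2 15]

2 2 15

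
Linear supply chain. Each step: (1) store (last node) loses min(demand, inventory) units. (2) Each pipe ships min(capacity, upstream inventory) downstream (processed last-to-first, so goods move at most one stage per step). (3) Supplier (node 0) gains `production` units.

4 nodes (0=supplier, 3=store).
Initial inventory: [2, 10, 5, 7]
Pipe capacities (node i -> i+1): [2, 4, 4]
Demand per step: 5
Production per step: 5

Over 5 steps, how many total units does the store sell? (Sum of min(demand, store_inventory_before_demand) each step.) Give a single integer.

Answer: 23

Derivation:
Step 1: sold=5 (running total=5) -> [5 8 5 6]
Step 2: sold=5 (running total=10) -> [8 6 5 5]
Step 3: sold=5 (running total=15) -> [11 4 5 4]
Step 4: sold=4 (running total=19) -> [14 2 5 4]
Step 5: sold=4 (running total=23) -> [17 2 3 4]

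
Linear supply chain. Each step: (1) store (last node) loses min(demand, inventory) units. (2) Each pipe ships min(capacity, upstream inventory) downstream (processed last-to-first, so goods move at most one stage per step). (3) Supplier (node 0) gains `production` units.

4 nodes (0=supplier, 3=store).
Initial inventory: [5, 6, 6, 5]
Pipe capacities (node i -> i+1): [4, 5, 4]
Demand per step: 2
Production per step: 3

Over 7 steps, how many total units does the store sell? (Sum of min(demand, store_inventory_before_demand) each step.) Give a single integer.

Step 1: sold=2 (running total=2) -> [4 5 7 7]
Step 2: sold=2 (running total=4) -> [3 4 8 9]
Step 3: sold=2 (running total=6) -> [3 3 8 11]
Step 4: sold=2 (running total=8) -> [3 3 7 13]
Step 5: sold=2 (running total=10) -> [3 3 6 15]
Step 6: sold=2 (running total=12) -> [3 3 5 17]
Step 7: sold=2 (running total=14) -> [3 3 4 19]

Answer: 14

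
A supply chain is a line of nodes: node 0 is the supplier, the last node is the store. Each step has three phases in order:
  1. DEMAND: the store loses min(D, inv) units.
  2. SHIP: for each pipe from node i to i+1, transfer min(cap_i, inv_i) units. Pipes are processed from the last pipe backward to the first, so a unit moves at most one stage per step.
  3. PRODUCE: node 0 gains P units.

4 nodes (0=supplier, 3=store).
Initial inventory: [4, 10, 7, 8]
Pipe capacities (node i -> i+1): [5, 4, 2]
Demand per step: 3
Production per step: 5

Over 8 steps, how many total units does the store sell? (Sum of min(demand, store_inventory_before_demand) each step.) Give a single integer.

Answer: 22

Derivation:
Step 1: sold=3 (running total=3) -> [5 10 9 7]
Step 2: sold=3 (running total=6) -> [5 11 11 6]
Step 3: sold=3 (running total=9) -> [5 12 13 5]
Step 4: sold=3 (running total=12) -> [5 13 15 4]
Step 5: sold=3 (running total=15) -> [5 14 17 3]
Step 6: sold=3 (running total=18) -> [5 15 19 2]
Step 7: sold=2 (running total=20) -> [5 16 21 2]
Step 8: sold=2 (running total=22) -> [5 17 23 2]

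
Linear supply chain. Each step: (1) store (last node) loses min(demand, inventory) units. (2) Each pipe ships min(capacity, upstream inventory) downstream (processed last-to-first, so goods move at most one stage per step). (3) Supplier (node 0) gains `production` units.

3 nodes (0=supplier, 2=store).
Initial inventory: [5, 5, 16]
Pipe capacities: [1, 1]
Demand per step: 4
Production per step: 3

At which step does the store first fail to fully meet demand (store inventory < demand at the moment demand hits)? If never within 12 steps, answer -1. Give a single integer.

Step 1: demand=4,sold=4 ship[1->2]=1 ship[0->1]=1 prod=3 -> [7 5 13]
Step 2: demand=4,sold=4 ship[1->2]=1 ship[0->1]=1 prod=3 -> [9 5 10]
Step 3: demand=4,sold=4 ship[1->2]=1 ship[0->1]=1 prod=3 -> [11 5 7]
Step 4: demand=4,sold=4 ship[1->2]=1 ship[0->1]=1 prod=3 -> [13 5 4]
Step 5: demand=4,sold=4 ship[1->2]=1 ship[0->1]=1 prod=3 -> [15 5 1]
Step 6: demand=4,sold=1 ship[1->2]=1 ship[0->1]=1 prod=3 -> [17 5 1]
Step 7: demand=4,sold=1 ship[1->2]=1 ship[0->1]=1 prod=3 -> [19 5 1]
Step 8: demand=4,sold=1 ship[1->2]=1 ship[0->1]=1 prod=3 -> [21 5 1]
Step 9: demand=4,sold=1 ship[1->2]=1 ship[0->1]=1 prod=3 -> [23 5 1]
Step 10: demand=4,sold=1 ship[1->2]=1 ship[0->1]=1 prod=3 -> [25 5 1]
Step 11: demand=4,sold=1 ship[1->2]=1 ship[0->1]=1 prod=3 -> [27 5 1]
Step 12: demand=4,sold=1 ship[1->2]=1 ship[0->1]=1 prod=3 -> [29 5 1]
First stockout at step 6

6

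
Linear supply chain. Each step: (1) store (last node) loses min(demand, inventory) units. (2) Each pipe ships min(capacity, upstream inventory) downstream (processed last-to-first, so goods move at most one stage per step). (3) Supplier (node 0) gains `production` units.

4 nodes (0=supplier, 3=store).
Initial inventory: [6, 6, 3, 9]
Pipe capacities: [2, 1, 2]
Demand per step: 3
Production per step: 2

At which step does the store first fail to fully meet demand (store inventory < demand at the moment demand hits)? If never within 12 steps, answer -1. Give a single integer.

Step 1: demand=3,sold=3 ship[2->3]=2 ship[1->2]=1 ship[0->1]=2 prod=2 -> [6 7 2 8]
Step 2: demand=3,sold=3 ship[2->3]=2 ship[1->2]=1 ship[0->1]=2 prod=2 -> [6 8 1 7]
Step 3: demand=3,sold=3 ship[2->3]=1 ship[1->2]=1 ship[0->1]=2 prod=2 -> [6 9 1 5]
Step 4: demand=3,sold=3 ship[2->3]=1 ship[1->2]=1 ship[0->1]=2 prod=2 -> [6 10 1 3]
Step 5: demand=3,sold=3 ship[2->3]=1 ship[1->2]=1 ship[0->1]=2 prod=2 -> [6 11 1 1]
Step 6: demand=3,sold=1 ship[2->3]=1 ship[1->2]=1 ship[0->1]=2 prod=2 -> [6 12 1 1]
Step 7: demand=3,sold=1 ship[2->3]=1 ship[1->2]=1 ship[0->1]=2 prod=2 -> [6 13 1 1]
Step 8: demand=3,sold=1 ship[2->3]=1 ship[1->2]=1 ship[0->1]=2 prod=2 -> [6 14 1 1]
Step 9: demand=3,sold=1 ship[2->3]=1 ship[1->2]=1 ship[0->1]=2 prod=2 -> [6 15 1 1]
Step 10: demand=3,sold=1 ship[2->3]=1 ship[1->2]=1 ship[0->1]=2 prod=2 -> [6 16 1 1]
Step 11: demand=3,sold=1 ship[2->3]=1 ship[1->2]=1 ship[0->1]=2 prod=2 -> [6 17 1 1]
Step 12: demand=3,sold=1 ship[2->3]=1 ship[1->2]=1 ship[0->1]=2 prod=2 -> [6 18 1 1]
First stockout at step 6

6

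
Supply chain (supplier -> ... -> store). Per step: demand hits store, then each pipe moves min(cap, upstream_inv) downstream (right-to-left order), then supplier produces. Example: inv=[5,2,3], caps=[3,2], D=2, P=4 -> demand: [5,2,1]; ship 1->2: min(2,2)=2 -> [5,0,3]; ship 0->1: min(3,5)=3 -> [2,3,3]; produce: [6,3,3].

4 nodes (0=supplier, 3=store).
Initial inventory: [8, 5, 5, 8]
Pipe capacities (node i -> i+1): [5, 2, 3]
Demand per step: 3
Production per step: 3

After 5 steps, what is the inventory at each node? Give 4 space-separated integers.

Step 1: demand=3,sold=3 ship[2->3]=3 ship[1->2]=2 ship[0->1]=5 prod=3 -> inv=[6 8 4 8]
Step 2: demand=3,sold=3 ship[2->3]=3 ship[1->2]=2 ship[0->1]=5 prod=3 -> inv=[4 11 3 8]
Step 3: demand=3,sold=3 ship[2->3]=3 ship[1->2]=2 ship[0->1]=4 prod=3 -> inv=[3 13 2 8]
Step 4: demand=3,sold=3 ship[2->3]=2 ship[1->2]=2 ship[0->1]=3 prod=3 -> inv=[3 14 2 7]
Step 5: demand=3,sold=3 ship[2->3]=2 ship[1->2]=2 ship[0->1]=3 prod=3 -> inv=[3 15 2 6]

3 15 2 6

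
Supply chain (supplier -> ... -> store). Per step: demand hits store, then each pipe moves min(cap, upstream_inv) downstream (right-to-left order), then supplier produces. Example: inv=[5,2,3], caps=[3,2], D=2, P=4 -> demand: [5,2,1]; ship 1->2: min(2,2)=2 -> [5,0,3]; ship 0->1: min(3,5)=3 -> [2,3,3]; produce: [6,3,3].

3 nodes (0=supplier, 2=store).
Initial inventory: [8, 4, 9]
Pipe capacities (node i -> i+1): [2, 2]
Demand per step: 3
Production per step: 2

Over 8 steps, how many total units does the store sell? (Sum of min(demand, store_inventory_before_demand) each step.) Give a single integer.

Answer: 23

Derivation:
Step 1: sold=3 (running total=3) -> [8 4 8]
Step 2: sold=3 (running total=6) -> [8 4 7]
Step 3: sold=3 (running total=9) -> [8 4 6]
Step 4: sold=3 (running total=12) -> [8 4 5]
Step 5: sold=3 (running total=15) -> [8 4 4]
Step 6: sold=3 (running total=18) -> [8 4 3]
Step 7: sold=3 (running total=21) -> [8 4 2]
Step 8: sold=2 (running total=23) -> [8 4 2]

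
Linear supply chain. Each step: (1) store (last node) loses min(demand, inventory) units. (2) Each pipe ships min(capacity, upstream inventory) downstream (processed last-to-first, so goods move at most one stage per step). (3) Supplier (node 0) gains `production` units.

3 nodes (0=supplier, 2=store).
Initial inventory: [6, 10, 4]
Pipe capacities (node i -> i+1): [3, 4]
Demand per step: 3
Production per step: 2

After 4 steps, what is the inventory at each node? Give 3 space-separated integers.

Step 1: demand=3,sold=3 ship[1->2]=4 ship[0->1]=3 prod=2 -> inv=[5 9 5]
Step 2: demand=3,sold=3 ship[1->2]=4 ship[0->1]=3 prod=2 -> inv=[4 8 6]
Step 3: demand=3,sold=3 ship[1->2]=4 ship[0->1]=3 prod=2 -> inv=[3 7 7]
Step 4: demand=3,sold=3 ship[1->2]=4 ship[0->1]=3 prod=2 -> inv=[2 6 8]

2 6 8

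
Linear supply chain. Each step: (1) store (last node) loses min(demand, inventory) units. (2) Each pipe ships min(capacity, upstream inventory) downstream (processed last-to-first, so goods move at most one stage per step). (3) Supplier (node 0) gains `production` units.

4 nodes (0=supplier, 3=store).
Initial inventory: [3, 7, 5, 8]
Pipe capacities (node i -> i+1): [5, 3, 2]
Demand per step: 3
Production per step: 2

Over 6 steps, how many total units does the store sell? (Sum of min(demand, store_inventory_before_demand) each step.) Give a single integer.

Step 1: sold=3 (running total=3) -> [2 7 6 7]
Step 2: sold=3 (running total=6) -> [2 6 7 6]
Step 3: sold=3 (running total=9) -> [2 5 8 5]
Step 4: sold=3 (running total=12) -> [2 4 9 4]
Step 5: sold=3 (running total=15) -> [2 3 10 3]
Step 6: sold=3 (running total=18) -> [2 2 11 2]

Answer: 18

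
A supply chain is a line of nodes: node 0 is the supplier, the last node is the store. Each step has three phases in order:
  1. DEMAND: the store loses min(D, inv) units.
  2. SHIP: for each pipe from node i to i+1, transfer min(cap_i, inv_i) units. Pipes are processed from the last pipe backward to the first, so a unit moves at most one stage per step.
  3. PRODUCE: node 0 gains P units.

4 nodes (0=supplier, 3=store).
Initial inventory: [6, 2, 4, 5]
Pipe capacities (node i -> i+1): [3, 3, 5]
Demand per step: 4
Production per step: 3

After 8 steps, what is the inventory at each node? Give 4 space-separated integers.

Step 1: demand=4,sold=4 ship[2->3]=4 ship[1->2]=2 ship[0->1]=3 prod=3 -> inv=[6 3 2 5]
Step 2: demand=4,sold=4 ship[2->3]=2 ship[1->2]=3 ship[0->1]=3 prod=3 -> inv=[6 3 3 3]
Step 3: demand=4,sold=3 ship[2->3]=3 ship[1->2]=3 ship[0->1]=3 prod=3 -> inv=[6 3 3 3]
Step 4: demand=4,sold=3 ship[2->3]=3 ship[1->2]=3 ship[0->1]=3 prod=3 -> inv=[6 3 3 3]
Step 5: demand=4,sold=3 ship[2->3]=3 ship[1->2]=3 ship[0->1]=3 prod=3 -> inv=[6 3 3 3]
Step 6: demand=4,sold=3 ship[2->3]=3 ship[1->2]=3 ship[0->1]=3 prod=3 -> inv=[6 3 3 3]
Step 7: demand=4,sold=3 ship[2->3]=3 ship[1->2]=3 ship[0->1]=3 prod=3 -> inv=[6 3 3 3]
Step 8: demand=4,sold=3 ship[2->3]=3 ship[1->2]=3 ship[0->1]=3 prod=3 -> inv=[6 3 3 3]

6 3 3 3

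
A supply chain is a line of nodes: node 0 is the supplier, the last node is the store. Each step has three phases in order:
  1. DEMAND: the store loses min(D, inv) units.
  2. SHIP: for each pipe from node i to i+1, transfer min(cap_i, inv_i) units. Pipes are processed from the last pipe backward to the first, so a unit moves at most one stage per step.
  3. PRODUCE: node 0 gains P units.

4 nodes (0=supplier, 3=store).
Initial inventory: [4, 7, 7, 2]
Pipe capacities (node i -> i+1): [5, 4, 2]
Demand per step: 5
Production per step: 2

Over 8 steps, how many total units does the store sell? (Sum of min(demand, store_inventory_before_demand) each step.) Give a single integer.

Answer: 16

Derivation:
Step 1: sold=2 (running total=2) -> [2 7 9 2]
Step 2: sold=2 (running total=4) -> [2 5 11 2]
Step 3: sold=2 (running total=6) -> [2 3 13 2]
Step 4: sold=2 (running total=8) -> [2 2 14 2]
Step 5: sold=2 (running total=10) -> [2 2 14 2]
Step 6: sold=2 (running total=12) -> [2 2 14 2]
Step 7: sold=2 (running total=14) -> [2 2 14 2]
Step 8: sold=2 (running total=16) -> [2 2 14 2]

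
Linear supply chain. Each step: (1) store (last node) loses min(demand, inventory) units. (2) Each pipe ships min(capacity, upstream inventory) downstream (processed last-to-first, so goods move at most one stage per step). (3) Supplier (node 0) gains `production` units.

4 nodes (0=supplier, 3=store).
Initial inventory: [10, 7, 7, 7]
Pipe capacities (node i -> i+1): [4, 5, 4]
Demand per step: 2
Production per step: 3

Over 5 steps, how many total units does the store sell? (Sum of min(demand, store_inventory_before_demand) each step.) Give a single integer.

Answer: 10

Derivation:
Step 1: sold=2 (running total=2) -> [9 6 8 9]
Step 2: sold=2 (running total=4) -> [8 5 9 11]
Step 3: sold=2 (running total=6) -> [7 4 10 13]
Step 4: sold=2 (running total=8) -> [6 4 10 15]
Step 5: sold=2 (running total=10) -> [5 4 10 17]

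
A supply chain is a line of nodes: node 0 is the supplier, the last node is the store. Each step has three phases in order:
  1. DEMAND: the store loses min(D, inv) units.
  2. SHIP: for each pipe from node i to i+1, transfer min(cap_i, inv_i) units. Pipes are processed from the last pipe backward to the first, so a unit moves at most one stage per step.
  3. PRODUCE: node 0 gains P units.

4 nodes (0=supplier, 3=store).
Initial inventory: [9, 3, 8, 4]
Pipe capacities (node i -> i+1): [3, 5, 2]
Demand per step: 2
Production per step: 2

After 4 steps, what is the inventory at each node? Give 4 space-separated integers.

Step 1: demand=2,sold=2 ship[2->3]=2 ship[1->2]=3 ship[0->1]=3 prod=2 -> inv=[8 3 9 4]
Step 2: demand=2,sold=2 ship[2->3]=2 ship[1->2]=3 ship[0->1]=3 prod=2 -> inv=[7 3 10 4]
Step 3: demand=2,sold=2 ship[2->3]=2 ship[1->2]=3 ship[0->1]=3 prod=2 -> inv=[6 3 11 4]
Step 4: demand=2,sold=2 ship[2->3]=2 ship[1->2]=3 ship[0->1]=3 prod=2 -> inv=[5 3 12 4]

5 3 12 4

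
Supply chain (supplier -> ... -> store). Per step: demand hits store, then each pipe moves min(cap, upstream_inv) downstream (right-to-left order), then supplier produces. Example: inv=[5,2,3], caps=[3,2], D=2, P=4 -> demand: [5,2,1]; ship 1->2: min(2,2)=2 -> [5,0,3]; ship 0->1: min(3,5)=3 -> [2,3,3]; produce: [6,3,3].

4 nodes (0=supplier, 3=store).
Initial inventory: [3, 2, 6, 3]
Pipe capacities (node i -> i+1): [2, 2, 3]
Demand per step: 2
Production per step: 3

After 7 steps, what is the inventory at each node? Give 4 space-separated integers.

Step 1: demand=2,sold=2 ship[2->3]=3 ship[1->2]=2 ship[0->1]=2 prod=3 -> inv=[4 2 5 4]
Step 2: demand=2,sold=2 ship[2->3]=3 ship[1->2]=2 ship[0->1]=2 prod=3 -> inv=[5 2 4 5]
Step 3: demand=2,sold=2 ship[2->3]=3 ship[1->2]=2 ship[0->1]=2 prod=3 -> inv=[6 2 3 6]
Step 4: demand=2,sold=2 ship[2->3]=3 ship[1->2]=2 ship[0->1]=2 prod=3 -> inv=[7 2 2 7]
Step 5: demand=2,sold=2 ship[2->3]=2 ship[1->2]=2 ship[0->1]=2 prod=3 -> inv=[8 2 2 7]
Step 6: demand=2,sold=2 ship[2->3]=2 ship[1->2]=2 ship[0->1]=2 prod=3 -> inv=[9 2 2 7]
Step 7: demand=2,sold=2 ship[2->3]=2 ship[1->2]=2 ship[0->1]=2 prod=3 -> inv=[10 2 2 7]

10 2 2 7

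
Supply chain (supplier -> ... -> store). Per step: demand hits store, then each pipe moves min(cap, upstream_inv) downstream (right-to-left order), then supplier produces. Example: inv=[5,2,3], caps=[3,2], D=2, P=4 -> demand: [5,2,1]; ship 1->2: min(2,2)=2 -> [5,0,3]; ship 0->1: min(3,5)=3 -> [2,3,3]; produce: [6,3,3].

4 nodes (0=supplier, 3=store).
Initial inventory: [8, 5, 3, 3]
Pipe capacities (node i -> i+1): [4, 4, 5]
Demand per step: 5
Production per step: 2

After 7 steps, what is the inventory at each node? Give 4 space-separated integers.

Step 1: demand=5,sold=3 ship[2->3]=3 ship[1->2]=4 ship[0->1]=4 prod=2 -> inv=[6 5 4 3]
Step 2: demand=5,sold=3 ship[2->3]=4 ship[1->2]=4 ship[0->1]=4 prod=2 -> inv=[4 5 4 4]
Step 3: demand=5,sold=4 ship[2->3]=4 ship[1->2]=4 ship[0->1]=4 prod=2 -> inv=[2 5 4 4]
Step 4: demand=5,sold=4 ship[2->3]=4 ship[1->2]=4 ship[0->1]=2 prod=2 -> inv=[2 3 4 4]
Step 5: demand=5,sold=4 ship[2->3]=4 ship[1->2]=3 ship[0->1]=2 prod=2 -> inv=[2 2 3 4]
Step 6: demand=5,sold=4 ship[2->3]=3 ship[1->2]=2 ship[0->1]=2 prod=2 -> inv=[2 2 2 3]
Step 7: demand=5,sold=3 ship[2->3]=2 ship[1->2]=2 ship[0->1]=2 prod=2 -> inv=[2 2 2 2]

2 2 2 2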